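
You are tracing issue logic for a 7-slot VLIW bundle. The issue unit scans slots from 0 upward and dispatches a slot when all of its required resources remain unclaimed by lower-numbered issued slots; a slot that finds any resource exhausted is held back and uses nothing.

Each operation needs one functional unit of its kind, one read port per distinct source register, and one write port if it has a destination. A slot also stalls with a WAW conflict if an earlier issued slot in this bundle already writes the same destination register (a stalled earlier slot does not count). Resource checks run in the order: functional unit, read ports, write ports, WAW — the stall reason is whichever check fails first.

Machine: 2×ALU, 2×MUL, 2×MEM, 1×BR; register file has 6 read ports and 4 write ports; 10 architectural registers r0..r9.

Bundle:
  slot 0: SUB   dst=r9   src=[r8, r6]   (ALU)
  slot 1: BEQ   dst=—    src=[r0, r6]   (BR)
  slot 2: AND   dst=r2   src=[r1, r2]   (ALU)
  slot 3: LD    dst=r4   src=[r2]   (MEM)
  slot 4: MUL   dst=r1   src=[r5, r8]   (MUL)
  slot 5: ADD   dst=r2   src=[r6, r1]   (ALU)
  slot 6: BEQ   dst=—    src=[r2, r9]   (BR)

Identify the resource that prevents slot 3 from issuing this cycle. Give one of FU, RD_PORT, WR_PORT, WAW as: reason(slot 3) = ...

#0 ALU src=r8,r6 dispatched  <A:1 Mu:2 Ld:2 B:1 rd:4 wr:3>
#1 BR src=r0,r6 dispatched  <A:1 Mu:2 Ld:2 B:0 rd:2 wr:3>
#2 ALU src=r1,r2 dispatched  <A:0 Mu:2 Ld:2 B:0 rd:0 wr:2>
#3 MEM src=r2 held:RD_PORT  <A:0 Mu:2 Ld:2 B:0 rd:0 wr:2>
#4 MUL src=r5,r8 held:RD_PORT  <A:0 Mu:2 Ld:2 B:0 rd:0 wr:2>
#5 ALU src=r6,r1 held:FU  <A:0 Mu:2 Ld:2 B:0 rd:0 wr:2>
#6 BR src=r2,r9 held:FU  <A:0 Mu:2 Ld:2 B:0 rd:0 wr:2>

reason(slot 3) = RD_PORT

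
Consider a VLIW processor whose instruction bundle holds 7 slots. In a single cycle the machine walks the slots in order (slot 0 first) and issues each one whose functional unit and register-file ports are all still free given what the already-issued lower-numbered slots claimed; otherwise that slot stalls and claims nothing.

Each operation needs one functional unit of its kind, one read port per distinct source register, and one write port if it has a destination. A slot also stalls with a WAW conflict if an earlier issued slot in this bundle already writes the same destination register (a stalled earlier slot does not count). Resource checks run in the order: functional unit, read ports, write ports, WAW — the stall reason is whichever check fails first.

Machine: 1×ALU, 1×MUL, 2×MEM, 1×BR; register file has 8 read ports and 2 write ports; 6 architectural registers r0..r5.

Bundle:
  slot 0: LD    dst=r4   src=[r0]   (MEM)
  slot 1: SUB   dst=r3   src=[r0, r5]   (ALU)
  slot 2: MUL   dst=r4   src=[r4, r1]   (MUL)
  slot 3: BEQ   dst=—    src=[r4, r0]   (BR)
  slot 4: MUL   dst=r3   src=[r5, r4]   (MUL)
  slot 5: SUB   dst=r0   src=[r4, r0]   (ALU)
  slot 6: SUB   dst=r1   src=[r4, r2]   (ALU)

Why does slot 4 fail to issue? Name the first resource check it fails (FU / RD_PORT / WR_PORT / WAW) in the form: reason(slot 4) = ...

reason(slot 4) = WR_PORT

  0. MEM→r4 ⇒ go  {1A/1Mu/1Ld/1B | 7r 1w}
  1. ALU→r3 ⇒ go  {0A/1Mu/1Ld/1B | 5r 0w}
  2. MUL→r4 ⇒ no(WR_PORT)  {0A/1Mu/1Ld/1B | 5r 0w}
  3. BR ⇒ go  {0A/1Mu/1Ld/0B | 3r 0w}
  4. MUL→r3 ⇒ no(WR_PORT)  {0A/1Mu/1Ld/0B | 3r 0w}
  5. ALU→r0 ⇒ no(FU)  {0A/1Mu/1Ld/0B | 3r 0w}
  6. ALU→r1 ⇒ no(FU)  {0A/1Mu/1Ld/0B | 3r 0w}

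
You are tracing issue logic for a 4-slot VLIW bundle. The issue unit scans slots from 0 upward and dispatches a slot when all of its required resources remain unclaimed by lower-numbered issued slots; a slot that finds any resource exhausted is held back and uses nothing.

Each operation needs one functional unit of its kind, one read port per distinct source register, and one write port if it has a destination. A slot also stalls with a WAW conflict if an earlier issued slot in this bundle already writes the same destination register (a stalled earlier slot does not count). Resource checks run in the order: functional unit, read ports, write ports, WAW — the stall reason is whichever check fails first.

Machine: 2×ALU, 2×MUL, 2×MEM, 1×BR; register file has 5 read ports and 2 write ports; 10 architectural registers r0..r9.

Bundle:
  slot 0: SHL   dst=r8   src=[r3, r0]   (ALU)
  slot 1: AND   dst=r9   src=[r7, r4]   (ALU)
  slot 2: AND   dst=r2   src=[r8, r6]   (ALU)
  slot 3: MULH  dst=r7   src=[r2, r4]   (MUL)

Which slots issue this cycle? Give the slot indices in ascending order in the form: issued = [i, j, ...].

issued = [0, 1]

slot 0 (ALU): ISSUE — free A1,Mu2,Ld2,B1 rp3 wp1
slot 1 (ALU): ISSUE — free A0,Mu2,Ld2,B1 rp1 wp0
slot 2 (ALU): stall FU — free A0,Mu2,Ld2,B1 rp1 wp0
slot 3 (MUL): stall RD_PORT — free A0,Mu2,Ld2,B1 rp1 wp0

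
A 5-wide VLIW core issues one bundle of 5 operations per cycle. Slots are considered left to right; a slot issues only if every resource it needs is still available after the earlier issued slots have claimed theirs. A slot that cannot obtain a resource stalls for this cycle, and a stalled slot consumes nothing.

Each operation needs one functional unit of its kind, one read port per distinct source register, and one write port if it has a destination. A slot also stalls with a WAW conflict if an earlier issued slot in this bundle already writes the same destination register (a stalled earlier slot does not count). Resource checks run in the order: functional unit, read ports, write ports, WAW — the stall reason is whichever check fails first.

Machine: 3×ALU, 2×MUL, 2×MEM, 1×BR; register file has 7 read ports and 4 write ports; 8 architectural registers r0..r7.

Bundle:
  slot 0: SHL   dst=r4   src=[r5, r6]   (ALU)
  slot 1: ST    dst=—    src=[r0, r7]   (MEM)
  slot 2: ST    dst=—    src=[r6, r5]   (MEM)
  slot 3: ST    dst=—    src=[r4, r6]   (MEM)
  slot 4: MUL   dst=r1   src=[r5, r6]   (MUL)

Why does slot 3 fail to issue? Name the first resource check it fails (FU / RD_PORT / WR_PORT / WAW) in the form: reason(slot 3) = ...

slot 0 (ALU): ISSUE — free A2,Mu2,Ld2,B1 rp5 wp3
slot 1 (MEM): ISSUE — free A2,Mu2,Ld1,B1 rp3 wp3
slot 2 (MEM): ISSUE — free A2,Mu2,Ld0,B1 rp1 wp3
slot 3 (MEM): stall FU — free A2,Mu2,Ld0,B1 rp1 wp3
slot 4 (MUL): stall RD_PORT — free A2,Mu2,Ld0,B1 rp1 wp3

reason(slot 3) = FU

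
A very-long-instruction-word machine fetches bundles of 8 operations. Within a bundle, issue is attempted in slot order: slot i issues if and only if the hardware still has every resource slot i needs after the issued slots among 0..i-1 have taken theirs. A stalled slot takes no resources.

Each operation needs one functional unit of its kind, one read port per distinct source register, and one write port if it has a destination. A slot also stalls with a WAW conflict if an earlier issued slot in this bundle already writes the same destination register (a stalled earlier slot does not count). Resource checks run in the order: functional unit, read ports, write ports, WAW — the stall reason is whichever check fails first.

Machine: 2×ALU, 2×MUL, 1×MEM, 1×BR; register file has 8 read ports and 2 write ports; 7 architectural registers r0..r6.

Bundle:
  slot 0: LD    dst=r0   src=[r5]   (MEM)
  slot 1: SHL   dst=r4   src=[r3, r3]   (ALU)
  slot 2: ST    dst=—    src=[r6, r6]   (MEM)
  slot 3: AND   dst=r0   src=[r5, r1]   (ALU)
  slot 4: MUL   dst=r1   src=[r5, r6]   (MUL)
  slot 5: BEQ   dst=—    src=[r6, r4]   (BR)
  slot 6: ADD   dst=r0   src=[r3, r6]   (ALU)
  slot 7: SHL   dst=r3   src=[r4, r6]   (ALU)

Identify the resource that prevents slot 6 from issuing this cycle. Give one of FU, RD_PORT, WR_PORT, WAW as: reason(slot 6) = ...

reason(slot 6) = WR_PORT

(0) want 1×MEM +1rd +1wr — yes → AL2|MU2|ME0|BR1|rd7|wr1
(1) want 1×ALU +1rd +1wr — yes → AL1|MU2|ME0|BR1|rd6|wr0
(2) want 1×MEM +1rd +0wr — FU → AL1|MU2|ME0|BR1|rd6|wr0
(3) want 1×ALU +2rd +1wr — WR_PORT → AL1|MU2|ME0|BR1|rd6|wr0
(4) want 1×MUL +2rd +1wr — WR_PORT → AL1|MU2|ME0|BR1|rd6|wr0
(5) want 1×BR +2rd +0wr — yes → AL1|MU2|ME0|BR0|rd4|wr0
(6) want 1×ALU +2rd +1wr — WR_PORT → AL1|MU2|ME0|BR0|rd4|wr0
(7) want 1×ALU +2rd +1wr — WR_PORT → AL1|MU2|ME0|BR0|rd4|wr0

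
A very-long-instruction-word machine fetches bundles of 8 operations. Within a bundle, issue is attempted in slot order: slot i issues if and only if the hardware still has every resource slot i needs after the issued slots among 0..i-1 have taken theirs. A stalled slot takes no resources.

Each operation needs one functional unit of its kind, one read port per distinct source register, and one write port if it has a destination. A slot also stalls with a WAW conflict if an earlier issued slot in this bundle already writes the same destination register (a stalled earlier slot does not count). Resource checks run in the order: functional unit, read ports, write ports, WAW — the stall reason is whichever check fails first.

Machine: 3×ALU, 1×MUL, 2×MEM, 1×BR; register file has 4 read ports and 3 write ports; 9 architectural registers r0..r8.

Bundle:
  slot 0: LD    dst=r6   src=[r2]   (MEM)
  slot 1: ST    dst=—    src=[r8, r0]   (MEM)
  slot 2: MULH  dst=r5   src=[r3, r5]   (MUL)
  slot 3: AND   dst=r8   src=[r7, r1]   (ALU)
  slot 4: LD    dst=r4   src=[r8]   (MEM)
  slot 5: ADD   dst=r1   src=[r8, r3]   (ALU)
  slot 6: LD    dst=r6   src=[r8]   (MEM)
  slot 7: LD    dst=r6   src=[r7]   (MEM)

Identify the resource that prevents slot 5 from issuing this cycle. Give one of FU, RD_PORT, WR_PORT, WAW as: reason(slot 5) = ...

slot 0 (MEM): ISSUE — free A3,Mu1,Ld1,B1 rp3 wp2
slot 1 (MEM): ISSUE — free A3,Mu1,Ld0,B1 rp1 wp2
slot 2 (MUL): stall RD_PORT — free A3,Mu1,Ld0,B1 rp1 wp2
slot 3 (ALU): stall RD_PORT — free A3,Mu1,Ld0,B1 rp1 wp2
slot 4 (MEM): stall FU — free A3,Mu1,Ld0,B1 rp1 wp2
slot 5 (ALU): stall RD_PORT — free A3,Mu1,Ld0,B1 rp1 wp2
slot 6 (MEM): stall FU — free A3,Mu1,Ld0,B1 rp1 wp2
slot 7 (MEM): stall FU — free A3,Mu1,Ld0,B1 rp1 wp2

reason(slot 5) = RD_PORT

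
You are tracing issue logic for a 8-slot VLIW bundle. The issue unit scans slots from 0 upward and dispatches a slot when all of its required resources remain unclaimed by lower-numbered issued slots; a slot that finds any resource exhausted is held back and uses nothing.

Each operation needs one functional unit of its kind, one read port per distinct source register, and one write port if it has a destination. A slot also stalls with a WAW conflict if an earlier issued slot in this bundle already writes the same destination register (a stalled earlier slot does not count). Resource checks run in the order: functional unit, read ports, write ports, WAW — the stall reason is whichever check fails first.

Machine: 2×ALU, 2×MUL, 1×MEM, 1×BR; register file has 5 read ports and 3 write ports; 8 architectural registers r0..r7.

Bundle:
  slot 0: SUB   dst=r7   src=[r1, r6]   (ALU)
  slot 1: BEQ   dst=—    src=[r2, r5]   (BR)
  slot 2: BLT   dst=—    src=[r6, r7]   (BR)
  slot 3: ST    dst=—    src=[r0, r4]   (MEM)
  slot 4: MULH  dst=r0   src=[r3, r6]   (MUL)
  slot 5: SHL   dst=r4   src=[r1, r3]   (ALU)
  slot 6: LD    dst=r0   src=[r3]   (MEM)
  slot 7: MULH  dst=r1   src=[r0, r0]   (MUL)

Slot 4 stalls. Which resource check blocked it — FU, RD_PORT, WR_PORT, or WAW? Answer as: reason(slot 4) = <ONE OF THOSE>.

  0. ALU→r7 ⇒ go  {1A/2Mu/1Ld/1B | 3r 2w}
  1. BR ⇒ go  {1A/2Mu/1Ld/0B | 1r 2w}
  2. BR ⇒ no(FU)  {1A/2Mu/1Ld/0B | 1r 2w}
  3. MEM ⇒ no(RD_PORT)  {1A/2Mu/1Ld/0B | 1r 2w}
  4. MUL→r0 ⇒ no(RD_PORT)  {1A/2Mu/1Ld/0B | 1r 2w}
  5. ALU→r4 ⇒ no(RD_PORT)  {1A/2Mu/1Ld/0B | 1r 2w}
  6. MEM→r0 ⇒ go  {1A/2Mu/0Ld/0B | 0r 1w}
  7. MUL→r1 ⇒ no(RD_PORT)  {1A/2Mu/0Ld/0B | 0r 1w}

reason(slot 4) = RD_PORT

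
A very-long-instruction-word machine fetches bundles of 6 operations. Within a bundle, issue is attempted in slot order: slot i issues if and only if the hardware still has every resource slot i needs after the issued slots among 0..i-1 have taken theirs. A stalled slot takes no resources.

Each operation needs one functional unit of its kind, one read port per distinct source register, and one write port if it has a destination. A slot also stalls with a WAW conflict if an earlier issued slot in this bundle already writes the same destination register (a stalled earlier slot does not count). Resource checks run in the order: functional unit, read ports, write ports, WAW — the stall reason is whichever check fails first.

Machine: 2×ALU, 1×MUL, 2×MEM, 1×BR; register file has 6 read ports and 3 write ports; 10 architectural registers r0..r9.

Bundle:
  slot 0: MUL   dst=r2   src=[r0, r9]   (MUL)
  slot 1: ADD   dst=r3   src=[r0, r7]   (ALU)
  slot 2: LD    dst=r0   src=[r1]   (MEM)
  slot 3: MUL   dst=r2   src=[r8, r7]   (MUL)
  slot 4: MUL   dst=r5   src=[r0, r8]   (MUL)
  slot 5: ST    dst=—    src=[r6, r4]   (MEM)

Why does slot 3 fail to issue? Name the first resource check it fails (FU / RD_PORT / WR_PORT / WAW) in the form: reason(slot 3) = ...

  0. MUL→r2 ⇒ go  {2A/0Mu/2Ld/1B | 4r 2w}
  1. ALU→r3 ⇒ go  {1A/0Mu/2Ld/1B | 2r 1w}
  2. MEM→r0 ⇒ go  {1A/0Mu/1Ld/1B | 1r 0w}
  3. MUL→r2 ⇒ no(FU)  {1A/0Mu/1Ld/1B | 1r 0w}
  4. MUL→r5 ⇒ no(FU)  {1A/0Mu/1Ld/1B | 1r 0w}
  5. MEM ⇒ no(RD_PORT)  {1A/0Mu/1Ld/1B | 1r 0w}

reason(slot 3) = FU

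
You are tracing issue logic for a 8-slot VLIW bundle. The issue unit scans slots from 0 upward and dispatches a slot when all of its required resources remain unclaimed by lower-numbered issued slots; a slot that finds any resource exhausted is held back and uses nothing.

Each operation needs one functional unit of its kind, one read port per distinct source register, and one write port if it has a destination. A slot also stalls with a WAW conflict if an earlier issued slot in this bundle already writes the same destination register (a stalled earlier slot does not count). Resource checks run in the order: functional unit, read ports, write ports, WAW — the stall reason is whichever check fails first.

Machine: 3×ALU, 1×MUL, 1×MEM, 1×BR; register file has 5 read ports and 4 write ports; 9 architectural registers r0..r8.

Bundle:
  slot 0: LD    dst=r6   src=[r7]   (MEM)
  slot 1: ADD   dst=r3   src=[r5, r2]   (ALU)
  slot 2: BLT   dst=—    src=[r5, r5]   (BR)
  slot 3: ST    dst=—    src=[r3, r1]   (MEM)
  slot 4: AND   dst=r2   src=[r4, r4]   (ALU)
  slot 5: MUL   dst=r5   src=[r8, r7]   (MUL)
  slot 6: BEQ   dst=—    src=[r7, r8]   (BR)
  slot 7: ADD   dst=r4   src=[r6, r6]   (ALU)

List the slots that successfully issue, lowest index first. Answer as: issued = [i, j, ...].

  0. MEM→r6 ⇒ go  {3A/1Mu/0Ld/1B | 4r 3w}
  1. ALU→r3 ⇒ go  {2A/1Mu/0Ld/1B | 2r 2w}
  2. BR ⇒ go  {2A/1Mu/0Ld/0B | 1r 2w}
  3. MEM ⇒ no(FU)  {2A/1Mu/0Ld/0B | 1r 2w}
  4. ALU→r2 ⇒ go  {1A/1Mu/0Ld/0B | 0r 1w}
  5. MUL→r5 ⇒ no(RD_PORT)  {1A/1Mu/0Ld/0B | 0r 1w}
  6. BR ⇒ no(FU)  {1A/1Mu/0Ld/0B | 0r 1w}
  7. ALU→r4 ⇒ no(RD_PORT)  {1A/1Mu/0Ld/0B | 0r 1w}

issued = [0, 1, 2, 4]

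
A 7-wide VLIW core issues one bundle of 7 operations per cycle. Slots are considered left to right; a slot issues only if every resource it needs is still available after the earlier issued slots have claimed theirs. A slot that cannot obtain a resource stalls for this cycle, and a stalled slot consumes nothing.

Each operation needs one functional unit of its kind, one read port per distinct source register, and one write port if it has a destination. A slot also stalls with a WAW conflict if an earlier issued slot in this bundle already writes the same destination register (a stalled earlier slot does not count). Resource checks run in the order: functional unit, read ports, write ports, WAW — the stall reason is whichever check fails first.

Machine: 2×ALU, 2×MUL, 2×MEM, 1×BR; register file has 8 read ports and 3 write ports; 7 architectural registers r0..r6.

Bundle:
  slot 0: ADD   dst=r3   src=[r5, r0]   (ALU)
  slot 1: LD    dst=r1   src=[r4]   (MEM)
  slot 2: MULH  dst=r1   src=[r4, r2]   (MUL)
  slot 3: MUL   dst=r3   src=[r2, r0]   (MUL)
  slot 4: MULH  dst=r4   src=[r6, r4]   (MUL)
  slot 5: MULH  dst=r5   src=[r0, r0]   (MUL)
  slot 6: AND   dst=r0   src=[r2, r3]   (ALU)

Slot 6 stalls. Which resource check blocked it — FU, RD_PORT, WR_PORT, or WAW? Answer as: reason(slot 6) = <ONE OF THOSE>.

#0 ALU src=r5,r0 dispatched  <A:1 Mu:2 Ld:2 B:1 rd:6 wr:2>
#1 MEM src=r4 dispatched  <A:1 Mu:2 Ld:1 B:1 rd:5 wr:1>
#2 MUL src=r4,r2 held:WAW  <A:1 Mu:2 Ld:1 B:1 rd:5 wr:1>
#3 MUL src=r2,r0 held:WAW  <A:1 Mu:2 Ld:1 B:1 rd:5 wr:1>
#4 MUL src=r6,r4 dispatched  <A:1 Mu:1 Ld:1 B:1 rd:3 wr:0>
#5 MUL src=r0,r0 held:WR_PORT  <A:1 Mu:1 Ld:1 B:1 rd:3 wr:0>
#6 ALU src=r2,r3 held:WR_PORT  <A:1 Mu:1 Ld:1 B:1 rd:3 wr:0>

reason(slot 6) = WR_PORT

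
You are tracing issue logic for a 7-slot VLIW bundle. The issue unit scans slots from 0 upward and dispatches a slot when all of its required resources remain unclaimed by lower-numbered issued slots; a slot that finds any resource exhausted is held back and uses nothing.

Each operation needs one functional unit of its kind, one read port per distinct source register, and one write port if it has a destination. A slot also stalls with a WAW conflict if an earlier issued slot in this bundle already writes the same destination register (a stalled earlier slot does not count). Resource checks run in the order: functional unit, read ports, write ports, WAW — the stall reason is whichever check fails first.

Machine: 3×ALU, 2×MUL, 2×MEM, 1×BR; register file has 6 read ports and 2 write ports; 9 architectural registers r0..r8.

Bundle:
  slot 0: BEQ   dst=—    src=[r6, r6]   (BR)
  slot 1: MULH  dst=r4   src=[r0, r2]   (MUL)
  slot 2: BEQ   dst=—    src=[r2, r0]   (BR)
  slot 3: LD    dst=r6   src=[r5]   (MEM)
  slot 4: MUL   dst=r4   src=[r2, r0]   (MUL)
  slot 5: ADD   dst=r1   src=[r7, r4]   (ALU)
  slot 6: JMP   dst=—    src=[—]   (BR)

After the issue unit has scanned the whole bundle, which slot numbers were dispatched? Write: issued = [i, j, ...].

issued = [0, 1, 3]

(0) want 1×BR +1rd +0wr — yes → AL3|MU2|ME2|BR0|rd5|wr2
(1) want 1×MUL +2rd +1wr — yes → AL3|MU1|ME2|BR0|rd3|wr1
(2) want 1×BR +2rd +0wr — FU → AL3|MU1|ME2|BR0|rd3|wr1
(3) want 1×MEM +1rd +1wr — yes → AL3|MU1|ME1|BR0|rd2|wr0
(4) want 1×MUL +2rd +1wr — WR_PORT → AL3|MU1|ME1|BR0|rd2|wr0
(5) want 1×ALU +2rd +1wr — WR_PORT → AL3|MU1|ME1|BR0|rd2|wr0
(6) want 1×BR +0rd +0wr — FU → AL3|MU1|ME1|BR0|rd2|wr0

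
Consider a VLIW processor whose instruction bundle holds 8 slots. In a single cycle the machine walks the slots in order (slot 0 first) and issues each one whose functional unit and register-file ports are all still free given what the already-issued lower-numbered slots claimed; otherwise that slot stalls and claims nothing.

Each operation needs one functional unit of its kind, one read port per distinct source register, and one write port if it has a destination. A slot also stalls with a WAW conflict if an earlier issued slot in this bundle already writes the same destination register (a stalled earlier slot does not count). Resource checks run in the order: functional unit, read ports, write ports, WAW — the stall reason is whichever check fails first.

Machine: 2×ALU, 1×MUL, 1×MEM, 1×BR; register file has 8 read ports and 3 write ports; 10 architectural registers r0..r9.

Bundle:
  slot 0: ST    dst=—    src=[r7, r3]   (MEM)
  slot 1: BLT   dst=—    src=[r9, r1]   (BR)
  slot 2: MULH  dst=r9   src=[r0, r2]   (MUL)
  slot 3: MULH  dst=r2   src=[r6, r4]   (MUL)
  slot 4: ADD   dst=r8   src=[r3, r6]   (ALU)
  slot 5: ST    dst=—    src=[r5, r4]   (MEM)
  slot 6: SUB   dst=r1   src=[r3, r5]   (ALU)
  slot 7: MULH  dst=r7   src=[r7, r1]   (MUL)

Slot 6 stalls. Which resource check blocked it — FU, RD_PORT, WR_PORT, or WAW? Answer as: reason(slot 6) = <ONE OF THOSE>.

reason(slot 6) = RD_PORT

(0) want 1×MEM +2rd +0wr — yes → AL2|MU1|ME0|BR1|rd6|wr3
(1) want 1×BR +2rd +0wr — yes → AL2|MU1|ME0|BR0|rd4|wr3
(2) want 1×MUL +2rd +1wr — yes → AL2|MU0|ME0|BR0|rd2|wr2
(3) want 1×MUL +2rd +1wr — FU → AL2|MU0|ME0|BR0|rd2|wr2
(4) want 1×ALU +2rd +1wr — yes → AL1|MU0|ME0|BR0|rd0|wr1
(5) want 1×MEM +2rd +0wr — FU → AL1|MU0|ME0|BR0|rd0|wr1
(6) want 1×ALU +2rd +1wr — RD_PORT → AL1|MU0|ME0|BR0|rd0|wr1
(7) want 1×MUL +2rd +1wr — FU → AL1|MU0|ME0|BR0|rd0|wr1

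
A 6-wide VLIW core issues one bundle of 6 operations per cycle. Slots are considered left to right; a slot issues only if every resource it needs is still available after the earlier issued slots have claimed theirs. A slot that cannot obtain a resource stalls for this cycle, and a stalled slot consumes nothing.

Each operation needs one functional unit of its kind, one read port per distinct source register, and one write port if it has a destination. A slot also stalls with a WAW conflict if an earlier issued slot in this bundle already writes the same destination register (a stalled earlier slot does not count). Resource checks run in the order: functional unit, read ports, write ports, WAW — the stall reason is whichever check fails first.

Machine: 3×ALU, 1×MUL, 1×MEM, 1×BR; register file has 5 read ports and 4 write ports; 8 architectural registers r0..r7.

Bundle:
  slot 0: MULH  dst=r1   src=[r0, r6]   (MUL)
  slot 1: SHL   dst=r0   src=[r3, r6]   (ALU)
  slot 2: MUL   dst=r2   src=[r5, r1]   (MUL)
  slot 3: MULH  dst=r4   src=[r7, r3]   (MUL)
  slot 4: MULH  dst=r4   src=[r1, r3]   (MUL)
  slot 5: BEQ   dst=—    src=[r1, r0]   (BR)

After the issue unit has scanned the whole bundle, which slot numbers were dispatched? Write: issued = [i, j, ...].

[0] MUL needs rd=2 wr=1: ok; after: ALU=3 MUL=0 MEM=1 BR=1, R=3, W=3
[1] ALU needs rd=2 wr=1: ok; after: ALU=2 MUL=0 MEM=1 BR=1, R=1, W=2
[2] MUL needs rd=2 wr=1: FU; after: ALU=2 MUL=0 MEM=1 BR=1, R=1, W=2
[3] MUL needs rd=2 wr=1: FU; after: ALU=2 MUL=0 MEM=1 BR=1, R=1, W=2
[4] MUL needs rd=2 wr=1: FU; after: ALU=2 MUL=0 MEM=1 BR=1, R=1, W=2
[5] BR needs rd=2 wr=0: RD_PORT; after: ALU=2 MUL=0 MEM=1 BR=1, R=1, W=2

issued = [0, 1]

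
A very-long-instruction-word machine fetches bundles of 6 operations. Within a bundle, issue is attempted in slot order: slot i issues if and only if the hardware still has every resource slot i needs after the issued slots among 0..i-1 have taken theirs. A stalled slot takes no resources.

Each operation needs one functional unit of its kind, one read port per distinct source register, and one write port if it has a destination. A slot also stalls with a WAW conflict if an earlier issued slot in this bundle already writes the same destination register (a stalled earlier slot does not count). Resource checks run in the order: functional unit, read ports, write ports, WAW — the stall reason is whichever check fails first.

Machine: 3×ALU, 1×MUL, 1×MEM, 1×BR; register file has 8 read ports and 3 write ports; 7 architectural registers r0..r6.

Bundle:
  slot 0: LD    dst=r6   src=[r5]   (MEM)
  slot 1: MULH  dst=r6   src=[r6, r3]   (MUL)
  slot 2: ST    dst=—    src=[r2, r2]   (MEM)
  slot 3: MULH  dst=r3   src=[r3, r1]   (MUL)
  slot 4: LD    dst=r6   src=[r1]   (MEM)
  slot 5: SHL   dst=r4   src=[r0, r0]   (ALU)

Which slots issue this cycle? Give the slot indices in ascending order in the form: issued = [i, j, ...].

issued = [0, 3, 5]

[0] MEM needs rd=1 wr=1: ok; after: ALU=3 MUL=1 MEM=0 BR=1, R=7, W=2
[1] MUL needs rd=2 wr=1: WAW; after: ALU=3 MUL=1 MEM=0 BR=1, R=7, W=2
[2] MEM needs rd=1 wr=0: FU; after: ALU=3 MUL=1 MEM=0 BR=1, R=7, W=2
[3] MUL needs rd=2 wr=1: ok; after: ALU=3 MUL=0 MEM=0 BR=1, R=5, W=1
[4] MEM needs rd=1 wr=1: FU; after: ALU=3 MUL=0 MEM=0 BR=1, R=5, W=1
[5] ALU needs rd=1 wr=1: ok; after: ALU=2 MUL=0 MEM=0 BR=1, R=4, W=0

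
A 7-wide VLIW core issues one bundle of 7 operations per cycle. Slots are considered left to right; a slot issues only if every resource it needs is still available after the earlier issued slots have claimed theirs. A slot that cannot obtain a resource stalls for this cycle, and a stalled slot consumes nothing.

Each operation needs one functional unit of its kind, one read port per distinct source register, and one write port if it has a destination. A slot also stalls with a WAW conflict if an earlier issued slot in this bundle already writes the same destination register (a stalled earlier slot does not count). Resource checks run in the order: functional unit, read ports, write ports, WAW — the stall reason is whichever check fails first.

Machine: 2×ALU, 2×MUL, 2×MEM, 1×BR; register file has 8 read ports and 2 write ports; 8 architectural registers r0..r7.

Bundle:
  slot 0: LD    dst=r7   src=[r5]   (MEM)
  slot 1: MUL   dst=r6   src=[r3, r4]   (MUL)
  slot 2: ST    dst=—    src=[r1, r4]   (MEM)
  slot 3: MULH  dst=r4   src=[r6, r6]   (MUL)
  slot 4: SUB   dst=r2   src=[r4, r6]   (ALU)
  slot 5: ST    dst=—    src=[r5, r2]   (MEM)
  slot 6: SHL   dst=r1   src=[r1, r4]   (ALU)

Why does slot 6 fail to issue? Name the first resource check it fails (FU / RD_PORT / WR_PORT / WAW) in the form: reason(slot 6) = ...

reason(slot 6) = WR_PORT

[0] MEM needs rd=1 wr=1: ok; after: ALU=2 MUL=2 MEM=1 BR=1, R=7, W=1
[1] MUL needs rd=2 wr=1: ok; after: ALU=2 MUL=1 MEM=1 BR=1, R=5, W=0
[2] MEM needs rd=2 wr=0: ok; after: ALU=2 MUL=1 MEM=0 BR=1, R=3, W=0
[3] MUL needs rd=1 wr=1: WR_PORT; after: ALU=2 MUL=1 MEM=0 BR=1, R=3, W=0
[4] ALU needs rd=2 wr=1: WR_PORT; after: ALU=2 MUL=1 MEM=0 BR=1, R=3, W=0
[5] MEM needs rd=2 wr=0: FU; after: ALU=2 MUL=1 MEM=0 BR=1, R=3, W=0
[6] ALU needs rd=2 wr=1: WR_PORT; after: ALU=2 MUL=1 MEM=0 BR=1, R=3, W=0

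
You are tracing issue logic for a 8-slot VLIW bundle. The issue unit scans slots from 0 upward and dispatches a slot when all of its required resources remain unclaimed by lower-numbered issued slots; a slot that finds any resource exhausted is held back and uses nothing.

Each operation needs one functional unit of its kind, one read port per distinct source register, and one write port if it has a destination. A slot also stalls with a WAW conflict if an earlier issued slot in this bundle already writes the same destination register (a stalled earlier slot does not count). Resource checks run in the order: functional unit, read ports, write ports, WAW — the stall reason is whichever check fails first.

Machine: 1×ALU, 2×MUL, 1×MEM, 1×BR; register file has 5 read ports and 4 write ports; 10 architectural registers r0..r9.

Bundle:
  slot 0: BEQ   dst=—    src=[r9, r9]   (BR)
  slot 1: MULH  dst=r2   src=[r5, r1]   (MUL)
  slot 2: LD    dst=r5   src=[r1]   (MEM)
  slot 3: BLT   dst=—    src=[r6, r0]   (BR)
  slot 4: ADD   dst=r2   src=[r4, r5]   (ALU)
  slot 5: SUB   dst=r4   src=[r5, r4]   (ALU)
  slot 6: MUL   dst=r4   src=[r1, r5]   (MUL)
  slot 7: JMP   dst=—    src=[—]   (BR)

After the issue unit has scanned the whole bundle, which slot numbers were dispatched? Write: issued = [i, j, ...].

(0) want 1×BR +1rd +0wr — yes → AL1|MU2|ME1|BR0|rd4|wr4
(1) want 1×MUL +2rd +1wr — yes → AL1|MU1|ME1|BR0|rd2|wr3
(2) want 1×MEM +1rd +1wr — yes → AL1|MU1|ME0|BR0|rd1|wr2
(3) want 1×BR +2rd +0wr — FU → AL1|MU1|ME0|BR0|rd1|wr2
(4) want 1×ALU +2rd +1wr — RD_PORT → AL1|MU1|ME0|BR0|rd1|wr2
(5) want 1×ALU +2rd +1wr — RD_PORT → AL1|MU1|ME0|BR0|rd1|wr2
(6) want 1×MUL +2rd +1wr — RD_PORT → AL1|MU1|ME0|BR0|rd1|wr2
(7) want 1×BR +0rd +0wr — FU → AL1|MU1|ME0|BR0|rd1|wr2

issued = [0, 1, 2]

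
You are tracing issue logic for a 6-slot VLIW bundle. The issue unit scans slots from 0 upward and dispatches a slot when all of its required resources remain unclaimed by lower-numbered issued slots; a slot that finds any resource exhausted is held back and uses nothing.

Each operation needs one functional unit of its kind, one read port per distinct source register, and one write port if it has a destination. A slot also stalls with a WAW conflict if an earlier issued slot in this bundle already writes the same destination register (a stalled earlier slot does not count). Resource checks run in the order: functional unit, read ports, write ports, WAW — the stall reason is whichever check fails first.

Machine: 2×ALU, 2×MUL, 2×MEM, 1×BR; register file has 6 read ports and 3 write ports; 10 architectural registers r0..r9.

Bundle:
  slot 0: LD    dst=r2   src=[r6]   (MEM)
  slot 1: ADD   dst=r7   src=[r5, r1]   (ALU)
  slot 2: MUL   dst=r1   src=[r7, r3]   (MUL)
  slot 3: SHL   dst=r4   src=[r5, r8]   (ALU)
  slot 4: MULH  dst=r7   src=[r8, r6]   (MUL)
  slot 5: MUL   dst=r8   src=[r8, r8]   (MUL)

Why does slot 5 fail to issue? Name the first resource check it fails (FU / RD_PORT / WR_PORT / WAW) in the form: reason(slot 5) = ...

#0 MEM src=r6 dispatched  <A:2 Mu:2 Ld:1 B:1 rd:5 wr:2>
#1 ALU src=r5,r1 dispatched  <A:1 Mu:2 Ld:1 B:1 rd:3 wr:1>
#2 MUL src=r7,r3 dispatched  <A:1 Mu:1 Ld:1 B:1 rd:1 wr:0>
#3 ALU src=r5,r8 held:RD_PORT  <A:1 Mu:1 Ld:1 B:1 rd:1 wr:0>
#4 MUL src=r8,r6 held:RD_PORT  <A:1 Mu:1 Ld:1 B:1 rd:1 wr:0>
#5 MUL src=r8,r8 held:WR_PORT  <A:1 Mu:1 Ld:1 B:1 rd:1 wr:0>

reason(slot 5) = WR_PORT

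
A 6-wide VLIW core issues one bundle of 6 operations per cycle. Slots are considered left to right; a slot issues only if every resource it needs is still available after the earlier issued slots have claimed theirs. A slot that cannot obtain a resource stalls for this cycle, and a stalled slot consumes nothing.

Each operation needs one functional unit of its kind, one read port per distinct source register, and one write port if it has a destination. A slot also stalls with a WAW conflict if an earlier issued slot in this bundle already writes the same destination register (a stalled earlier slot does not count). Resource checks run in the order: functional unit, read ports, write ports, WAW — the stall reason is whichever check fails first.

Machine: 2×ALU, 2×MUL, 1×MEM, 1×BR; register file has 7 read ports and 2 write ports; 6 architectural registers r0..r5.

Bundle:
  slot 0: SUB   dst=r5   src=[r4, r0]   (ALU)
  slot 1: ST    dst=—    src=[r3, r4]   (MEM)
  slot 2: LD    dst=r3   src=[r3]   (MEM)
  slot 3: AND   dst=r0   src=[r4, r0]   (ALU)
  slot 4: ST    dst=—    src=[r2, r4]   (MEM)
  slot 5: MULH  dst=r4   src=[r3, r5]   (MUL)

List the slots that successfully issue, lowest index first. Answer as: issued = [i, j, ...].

#0 ALU src=r4,r0 dispatched  <A:1 Mu:2 Ld:1 B:1 rd:5 wr:1>
#1 MEM src=r3,r4 dispatched  <A:1 Mu:2 Ld:0 B:1 rd:3 wr:1>
#2 MEM src=r3 held:FU  <A:1 Mu:2 Ld:0 B:1 rd:3 wr:1>
#3 ALU src=r4,r0 dispatched  <A:0 Mu:2 Ld:0 B:1 rd:1 wr:0>
#4 MEM src=r2,r4 held:FU  <A:0 Mu:2 Ld:0 B:1 rd:1 wr:0>
#5 MUL src=r3,r5 held:RD_PORT  <A:0 Mu:2 Ld:0 B:1 rd:1 wr:0>

issued = [0, 1, 3]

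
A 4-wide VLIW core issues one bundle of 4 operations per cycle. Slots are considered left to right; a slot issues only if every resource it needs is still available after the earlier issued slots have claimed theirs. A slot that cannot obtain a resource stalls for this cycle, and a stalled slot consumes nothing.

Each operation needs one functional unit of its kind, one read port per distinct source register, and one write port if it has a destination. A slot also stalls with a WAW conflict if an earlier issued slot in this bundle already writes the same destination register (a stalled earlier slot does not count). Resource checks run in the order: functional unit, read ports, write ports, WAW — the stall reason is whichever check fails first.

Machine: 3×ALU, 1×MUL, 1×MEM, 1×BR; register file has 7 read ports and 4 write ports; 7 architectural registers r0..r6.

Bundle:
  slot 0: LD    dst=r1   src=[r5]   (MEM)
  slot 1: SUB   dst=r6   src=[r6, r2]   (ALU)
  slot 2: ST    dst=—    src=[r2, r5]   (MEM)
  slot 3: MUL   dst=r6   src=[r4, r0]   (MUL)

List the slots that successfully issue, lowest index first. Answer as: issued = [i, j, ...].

(0) want 1×MEM +1rd +1wr — yes → AL3|MU1|ME0|BR1|rd6|wr3
(1) want 1×ALU +2rd +1wr — yes → AL2|MU1|ME0|BR1|rd4|wr2
(2) want 1×MEM +2rd +0wr — FU → AL2|MU1|ME0|BR1|rd4|wr2
(3) want 1×MUL +2rd +1wr — WAW → AL2|MU1|ME0|BR1|rd4|wr2

issued = [0, 1]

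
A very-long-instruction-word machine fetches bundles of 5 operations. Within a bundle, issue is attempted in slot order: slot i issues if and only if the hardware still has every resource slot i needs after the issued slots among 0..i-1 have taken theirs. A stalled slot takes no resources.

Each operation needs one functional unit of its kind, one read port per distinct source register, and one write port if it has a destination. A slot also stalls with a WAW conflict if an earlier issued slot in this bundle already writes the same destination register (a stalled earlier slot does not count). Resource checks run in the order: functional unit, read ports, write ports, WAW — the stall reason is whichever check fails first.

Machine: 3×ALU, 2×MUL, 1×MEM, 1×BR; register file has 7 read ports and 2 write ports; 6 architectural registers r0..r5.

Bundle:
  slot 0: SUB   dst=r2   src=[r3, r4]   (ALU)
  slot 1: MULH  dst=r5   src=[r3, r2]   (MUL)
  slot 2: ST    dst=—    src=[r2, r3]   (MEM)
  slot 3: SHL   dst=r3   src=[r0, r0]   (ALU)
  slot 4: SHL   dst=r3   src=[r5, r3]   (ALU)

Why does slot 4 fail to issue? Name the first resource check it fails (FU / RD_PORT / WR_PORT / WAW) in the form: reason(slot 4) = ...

[0] ALU needs rd=2 wr=1: ok; after: ALU=2 MUL=2 MEM=1 BR=1, R=5, W=1
[1] MUL needs rd=2 wr=1: ok; after: ALU=2 MUL=1 MEM=1 BR=1, R=3, W=0
[2] MEM needs rd=2 wr=0: ok; after: ALU=2 MUL=1 MEM=0 BR=1, R=1, W=0
[3] ALU needs rd=1 wr=1: WR_PORT; after: ALU=2 MUL=1 MEM=0 BR=1, R=1, W=0
[4] ALU needs rd=2 wr=1: RD_PORT; after: ALU=2 MUL=1 MEM=0 BR=1, R=1, W=0

reason(slot 4) = RD_PORT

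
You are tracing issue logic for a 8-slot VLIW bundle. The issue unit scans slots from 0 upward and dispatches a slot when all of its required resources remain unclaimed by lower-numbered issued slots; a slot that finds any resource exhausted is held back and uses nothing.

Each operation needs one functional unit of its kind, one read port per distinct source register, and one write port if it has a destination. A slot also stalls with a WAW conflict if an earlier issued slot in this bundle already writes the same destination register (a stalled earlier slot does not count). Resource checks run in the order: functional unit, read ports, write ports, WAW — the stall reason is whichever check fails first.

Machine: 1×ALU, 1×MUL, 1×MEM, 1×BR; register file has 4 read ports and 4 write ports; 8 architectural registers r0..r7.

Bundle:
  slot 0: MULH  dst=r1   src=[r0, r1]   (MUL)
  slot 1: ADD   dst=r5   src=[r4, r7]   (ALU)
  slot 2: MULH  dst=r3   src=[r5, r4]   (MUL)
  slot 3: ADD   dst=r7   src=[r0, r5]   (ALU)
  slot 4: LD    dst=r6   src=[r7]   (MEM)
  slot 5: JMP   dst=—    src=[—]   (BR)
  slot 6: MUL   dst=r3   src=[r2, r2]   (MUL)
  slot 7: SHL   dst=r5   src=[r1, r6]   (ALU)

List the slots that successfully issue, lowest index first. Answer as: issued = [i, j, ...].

slot 0 (MUL): ISSUE — free A1,Mu0,Ld1,B1 rp2 wp3
slot 1 (ALU): ISSUE — free A0,Mu0,Ld1,B1 rp0 wp2
slot 2 (MUL): stall FU — free A0,Mu0,Ld1,B1 rp0 wp2
slot 3 (ALU): stall FU — free A0,Mu0,Ld1,B1 rp0 wp2
slot 4 (MEM): stall RD_PORT — free A0,Mu0,Ld1,B1 rp0 wp2
slot 5 (BR): ISSUE — free A0,Mu0,Ld1,B0 rp0 wp2
slot 6 (MUL): stall FU — free A0,Mu0,Ld1,B0 rp0 wp2
slot 7 (ALU): stall FU — free A0,Mu0,Ld1,B0 rp0 wp2

issued = [0, 1, 5]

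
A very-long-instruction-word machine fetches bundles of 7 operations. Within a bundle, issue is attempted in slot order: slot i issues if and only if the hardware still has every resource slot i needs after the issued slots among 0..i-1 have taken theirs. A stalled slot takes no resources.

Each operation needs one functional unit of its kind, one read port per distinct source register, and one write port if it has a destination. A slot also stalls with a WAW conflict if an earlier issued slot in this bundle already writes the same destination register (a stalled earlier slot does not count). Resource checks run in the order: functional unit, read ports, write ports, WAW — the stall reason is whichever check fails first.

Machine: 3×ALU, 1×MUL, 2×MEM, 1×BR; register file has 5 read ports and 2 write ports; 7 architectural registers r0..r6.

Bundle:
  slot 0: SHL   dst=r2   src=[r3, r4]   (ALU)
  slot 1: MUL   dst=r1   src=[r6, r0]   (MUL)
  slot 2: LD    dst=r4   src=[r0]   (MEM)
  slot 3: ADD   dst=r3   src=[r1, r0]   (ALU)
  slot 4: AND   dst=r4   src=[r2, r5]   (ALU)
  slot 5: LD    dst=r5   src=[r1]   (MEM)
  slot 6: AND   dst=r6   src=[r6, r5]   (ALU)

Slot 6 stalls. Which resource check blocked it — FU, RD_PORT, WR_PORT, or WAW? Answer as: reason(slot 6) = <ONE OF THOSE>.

slot 0 (ALU): ISSUE — free A2,Mu1,Ld2,B1 rp3 wp1
slot 1 (MUL): ISSUE — free A2,Mu0,Ld2,B1 rp1 wp0
slot 2 (MEM): stall WR_PORT — free A2,Mu0,Ld2,B1 rp1 wp0
slot 3 (ALU): stall RD_PORT — free A2,Mu0,Ld2,B1 rp1 wp0
slot 4 (ALU): stall RD_PORT — free A2,Mu0,Ld2,B1 rp1 wp0
slot 5 (MEM): stall WR_PORT — free A2,Mu0,Ld2,B1 rp1 wp0
slot 6 (ALU): stall RD_PORT — free A2,Mu0,Ld2,B1 rp1 wp0

reason(slot 6) = RD_PORT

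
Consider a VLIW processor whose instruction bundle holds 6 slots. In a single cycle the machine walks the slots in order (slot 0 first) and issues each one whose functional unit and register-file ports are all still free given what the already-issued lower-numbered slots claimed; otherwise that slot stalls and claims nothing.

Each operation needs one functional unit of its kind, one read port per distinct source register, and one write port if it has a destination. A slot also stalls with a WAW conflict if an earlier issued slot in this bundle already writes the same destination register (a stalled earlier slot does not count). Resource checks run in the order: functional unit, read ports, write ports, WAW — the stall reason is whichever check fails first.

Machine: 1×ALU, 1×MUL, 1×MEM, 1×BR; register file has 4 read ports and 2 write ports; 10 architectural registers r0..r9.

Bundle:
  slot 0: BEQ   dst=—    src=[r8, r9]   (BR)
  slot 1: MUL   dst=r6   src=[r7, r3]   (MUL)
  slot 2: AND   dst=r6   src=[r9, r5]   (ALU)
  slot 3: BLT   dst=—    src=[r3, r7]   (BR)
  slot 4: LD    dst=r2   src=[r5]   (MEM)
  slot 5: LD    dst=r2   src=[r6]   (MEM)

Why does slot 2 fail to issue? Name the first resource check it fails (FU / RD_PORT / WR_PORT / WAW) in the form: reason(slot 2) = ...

reason(slot 2) = RD_PORT

(0) want 1×BR +2rd +0wr — yes → AL1|MU1|ME1|BR0|rd2|wr2
(1) want 1×MUL +2rd +1wr — yes → AL1|MU0|ME1|BR0|rd0|wr1
(2) want 1×ALU +2rd +1wr — RD_PORT → AL1|MU0|ME1|BR0|rd0|wr1
(3) want 1×BR +2rd +0wr — FU → AL1|MU0|ME1|BR0|rd0|wr1
(4) want 1×MEM +1rd +1wr — RD_PORT → AL1|MU0|ME1|BR0|rd0|wr1
(5) want 1×MEM +1rd +1wr — RD_PORT → AL1|MU0|ME1|BR0|rd0|wr1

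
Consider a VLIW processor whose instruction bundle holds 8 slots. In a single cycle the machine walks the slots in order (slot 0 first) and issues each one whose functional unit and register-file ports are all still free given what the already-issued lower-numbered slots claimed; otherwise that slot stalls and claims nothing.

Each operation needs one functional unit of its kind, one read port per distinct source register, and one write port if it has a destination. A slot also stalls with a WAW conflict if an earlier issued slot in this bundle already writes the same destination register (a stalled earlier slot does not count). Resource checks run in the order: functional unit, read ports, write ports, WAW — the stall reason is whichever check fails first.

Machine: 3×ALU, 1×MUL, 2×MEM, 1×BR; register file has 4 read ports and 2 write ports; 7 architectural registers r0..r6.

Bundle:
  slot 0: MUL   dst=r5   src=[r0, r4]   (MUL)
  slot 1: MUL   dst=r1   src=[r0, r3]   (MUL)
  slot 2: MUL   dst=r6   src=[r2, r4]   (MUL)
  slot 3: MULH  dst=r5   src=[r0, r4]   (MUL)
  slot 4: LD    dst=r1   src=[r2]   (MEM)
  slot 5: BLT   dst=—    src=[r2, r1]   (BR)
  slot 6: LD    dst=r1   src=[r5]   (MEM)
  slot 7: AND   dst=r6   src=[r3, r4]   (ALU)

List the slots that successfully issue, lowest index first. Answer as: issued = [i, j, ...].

  0. MUL→r5 ⇒ go  {3A/0Mu/2Ld/1B | 2r 1w}
  1. MUL→r1 ⇒ no(FU)  {3A/0Mu/2Ld/1B | 2r 1w}
  2. MUL→r6 ⇒ no(FU)  {3A/0Mu/2Ld/1B | 2r 1w}
  3. MUL→r5 ⇒ no(FU)  {3A/0Mu/2Ld/1B | 2r 1w}
  4. MEM→r1 ⇒ go  {3A/0Mu/1Ld/1B | 1r 0w}
  5. BR ⇒ no(RD_PORT)  {3A/0Mu/1Ld/1B | 1r 0w}
  6. MEM→r1 ⇒ no(WR_PORT)  {3A/0Mu/1Ld/1B | 1r 0w}
  7. ALU→r6 ⇒ no(RD_PORT)  {3A/0Mu/1Ld/1B | 1r 0w}

issued = [0, 4]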